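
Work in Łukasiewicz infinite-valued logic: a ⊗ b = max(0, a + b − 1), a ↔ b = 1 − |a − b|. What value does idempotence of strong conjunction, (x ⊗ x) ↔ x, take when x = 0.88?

x ⊗ x = max(0, 0.88 + 0.88 − 1) = max(0, 0.76) = 0.76
(x ⊗ x) ↔ x = 1 − |0.76 − 0.88| = 1 − 0.12 = 0.88
(The value 0.88 < 1 shows this instance is not satisfied; fails in Ł∞ since a ⊗ a = max(0, 2a−1) ≠ a in general.)

0.88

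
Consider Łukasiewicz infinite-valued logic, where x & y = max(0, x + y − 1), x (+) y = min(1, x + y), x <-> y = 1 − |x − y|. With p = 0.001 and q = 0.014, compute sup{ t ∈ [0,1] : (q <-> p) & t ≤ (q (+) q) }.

q <-> p = 1 − |0.014 − 0.001| = 1 − 0.013 = 0.987
So the left factor is q <-> p = 0.987.
q (+) q = min(1, 0.014 + 0.014) = min(1, 0.028) = 0.028
So the right-hand bound is q (+) q = 0.028.
The residuum of the Łukasiewicz t-norm gives the supremum: min(1, 1 − 0.987 + 0.028).
1 − 0.987 + 0.028 = 0.041, so t = min(1, 0.041) = 0.041.
Check: 0.987 & 0.041 = max(0, 0.028) = 0.028 ≤ 0.028.

0.041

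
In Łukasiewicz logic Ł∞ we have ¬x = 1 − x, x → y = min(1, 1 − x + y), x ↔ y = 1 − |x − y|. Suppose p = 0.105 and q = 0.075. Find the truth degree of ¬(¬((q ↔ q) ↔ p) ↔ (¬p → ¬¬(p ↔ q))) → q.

q ↔ q = 1 − |0.075 − 0.075| = 1 − 0.000 = 1.000
(q ↔ q) ↔ p = 1 − |1.000 − 0.105| = 1 − 0.895 = 0.105
¬((q ↔ q) ↔ p) = 1 − 0.105 = 0.895
¬p = 1 − 0.105 = 0.895
p ↔ q = 1 − |0.105 − 0.075| = 1 − 0.030 = 0.970
¬(p ↔ q) = 1 − 0.970 = 0.030
¬¬(p ↔ q) = 1 − 0.030 = 0.970
¬p → ¬¬(p ↔ q) = min(1, 1 − 0.895 + 0.970) = min(1, 1.075) = 1.000
¬((q ↔ q) ↔ p) ↔ (¬p → ¬¬(p ↔ q)) = 1 − |0.895 − 1.000| = 1 − 0.105 = 0.895
¬(¬((q ↔ q) ↔ p) ↔ (¬p → ¬¬(p ↔ q))) = 1 − 0.895 = 0.105
¬(¬((q ↔ q) ↔ p) ↔ (¬p → ¬¬(p ↔ q))) → q = min(1, 1 − 0.105 + 0.075) = min(1, 0.970) = 0.970

0.970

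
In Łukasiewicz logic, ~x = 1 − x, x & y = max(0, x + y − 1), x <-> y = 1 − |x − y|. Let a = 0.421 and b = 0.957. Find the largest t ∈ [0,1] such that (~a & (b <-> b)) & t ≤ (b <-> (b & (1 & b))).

~a = 1 − 0.421 = 0.579
b <-> b = 1 − |0.957 − 0.957| = 1 − 0.000 = 1.000
~a & (b <-> b) = max(0, 0.579 + 1.000 − 1) = max(0, 0.579) = 0.579
So the left factor is ~a & (b <-> b) = 0.579.
1 & b = max(0, 1.000 + 0.957 − 1) = max(0, 0.957) = 0.957
b & (1 & b) = max(0, 0.957 + 0.957 − 1) = max(0, 0.914) = 0.914
b <-> (b & (1 & b)) = 1 − |0.957 − 0.914| = 1 − 0.043 = 0.957
So the right-hand bound is b <-> (b & (1 & b)) = 0.957.
The residuum of the Łukasiewicz t-norm gives the supremum: min(1, 1 − 0.579 + 0.957).
1 − 0.579 + 0.957 = 1.378, so t = min(1, 1.378) = 1.000.
Check: 0.579 & 1.000 = max(0, 0.579) = 0.579 ≤ 0.957.

1.000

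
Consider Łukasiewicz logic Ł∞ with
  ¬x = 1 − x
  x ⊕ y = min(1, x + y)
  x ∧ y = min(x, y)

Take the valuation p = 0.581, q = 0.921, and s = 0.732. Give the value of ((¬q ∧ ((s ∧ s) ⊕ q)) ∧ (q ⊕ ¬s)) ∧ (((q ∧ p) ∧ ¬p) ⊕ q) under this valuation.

¬q = 1 − 0.921 = 0.079
s ∧ s = min(0.732, 0.732) = 0.732
(s ∧ s) ⊕ q = min(1, 0.732 + 0.921) = min(1, 1.653) = 1.000
¬q ∧ ((s ∧ s) ⊕ q) = min(0.079, 1.000) = 0.079
¬s = 1 − 0.732 = 0.268
q ⊕ ¬s = min(1, 0.921 + 0.268) = min(1, 1.189) = 1.000
(¬q ∧ ((s ∧ s) ⊕ q)) ∧ (q ⊕ ¬s) = min(0.079, 1.000) = 0.079
q ∧ p = min(0.921, 0.581) = 0.581
¬p = 1 − 0.581 = 0.419
(q ∧ p) ∧ ¬p = min(0.581, 0.419) = 0.419
((q ∧ p) ∧ ¬p) ⊕ q = min(1, 0.419 + 0.921) = min(1, 1.340) = 1.000
((¬q ∧ ((s ∧ s) ⊕ q)) ∧ (q ⊕ ¬s)) ∧ (((q ∧ p) ∧ ¬p) ⊕ q) = min(0.079, 1.000) = 0.079

0.079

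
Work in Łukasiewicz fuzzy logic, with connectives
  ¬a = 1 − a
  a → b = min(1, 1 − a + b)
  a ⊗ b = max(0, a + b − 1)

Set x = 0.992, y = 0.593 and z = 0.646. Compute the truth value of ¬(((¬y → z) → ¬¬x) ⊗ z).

¬y = 1 − 0.593 = 0.407
¬y → z = min(1, 1 − 0.407 + 0.646) = min(1, 1.239) = 1.000
¬x = 1 − 0.992 = 0.008
¬¬x = 1 − 0.008 = 0.992
(¬y → z) → ¬¬x = min(1, 1 − 1.000 + 0.992) = min(1, 0.992) = 0.992
((¬y → z) → ¬¬x) ⊗ z = max(0, 0.992 + 0.646 − 1) = max(0, 0.638) = 0.638
¬(((¬y → z) → ¬¬x) ⊗ z) = 1 − 0.638 = 0.362

0.362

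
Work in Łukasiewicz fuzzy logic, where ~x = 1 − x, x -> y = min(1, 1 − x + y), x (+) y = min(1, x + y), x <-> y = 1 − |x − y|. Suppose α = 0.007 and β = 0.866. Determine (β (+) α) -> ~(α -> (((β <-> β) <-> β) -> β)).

0.127

β (+) α = min(1, 0.866 + 0.007) = min(1, 0.873) = 0.873
β <-> β = 1 − |0.866 − 0.866| = 1 − 0.000 = 1.000
(β <-> β) <-> β = 1 − |1.000 − 0.866| = 1 − 0.134 = 0.866
((β <-> β) <-> β) -> β = min(1, 1 − 0.866 + 0.866) = min(1, 1.000) = 1.000
α -> (((β <-> β) <-> β) -> β) = min(1, 1 − 0.007 + 1.000) = min(1, 1.993) = 1.000
~(α -> (((β <-> β) <-> β) -> β)) = 1 − 1.000 = 0.000
(β (+) α) -> ~(α -> (((β <-> β) <-> β) -> β)) = min(1, 1 − 0.873 + 0.000) = min(1, 0.127) = 0.127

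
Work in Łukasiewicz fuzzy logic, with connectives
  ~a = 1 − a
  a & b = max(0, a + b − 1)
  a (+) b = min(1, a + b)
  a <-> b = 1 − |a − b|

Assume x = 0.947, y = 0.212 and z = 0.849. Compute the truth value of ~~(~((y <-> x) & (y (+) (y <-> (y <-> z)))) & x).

y <-> x = 1 − |0.212 − 0.947| = 1 − 0.735 = 0.265
y <-> z = 1 − |0.212 − 0.849| = 1 − 0.637 = 0.363
y <-> (y <-> z) = 1 − |0.212 − 0.363| = 1 − 0.151 = 0.849
y (+) (y <-> (y <-> z)) = min(1, 0.212 + 0.849) = min(1, 1.061) = 1.000
(y <-> x) & (y (+) (y <-> (y <-> z))) = max(0, 0.265 + 1.000 − 1) = max(0, 0.265) = 0.265
~((y <-> x) & (y (+) (y <-> (y <-> z)))) = 1 − 0.265 = 0.735
~((y <-> x) & (y (+) (y <-> (y <-> z)))) & x = max(0, 0.735 + 0.947 − 1) = max(0, 0.682) = 0.682
~(~((y <-> x) & (y (+) (y <-> (y <-> z)))) & x) = 1 − 0.682 = 0.318
~~(~((y <-> x) & (y (+) (y <-> (y <-> z)))) & x) = 1 − 0.318 = 0.682

0.682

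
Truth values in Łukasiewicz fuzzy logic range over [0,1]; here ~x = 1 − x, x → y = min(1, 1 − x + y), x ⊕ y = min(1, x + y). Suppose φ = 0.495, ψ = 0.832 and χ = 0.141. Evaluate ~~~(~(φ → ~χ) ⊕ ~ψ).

0.832

~χ = 1 − 0.141 = 0.859
φ → ~χ = min(1, 1 − 0.495 + 0.859) = min(1, 1.364) = 1.000
~(φ → ~χ) = 1 − 1.000 = 0.000
~ψ = 1 − 0.832 = 0.168
~(φ → ~χ) ⊕ ~ψ = min(1, 0.000 + 0.168) = min(1, 0.168) = 0.168
~(~(φ → ~χ) ⊕ ~ψ) = 1 − 0.168 = 0.832
~~(~(φ → ~χ) ⊕ ~ψ) = 1 − 0.832 = 0.168
~~~(~(φ → ~χ) ⊕ ~ψ) = 1 − 0.168 = 0.832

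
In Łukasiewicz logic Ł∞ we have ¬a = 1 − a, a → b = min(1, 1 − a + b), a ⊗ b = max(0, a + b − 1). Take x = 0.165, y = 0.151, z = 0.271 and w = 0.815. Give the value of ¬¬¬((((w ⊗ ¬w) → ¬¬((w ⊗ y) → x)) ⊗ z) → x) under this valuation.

¬w = 1 − 0.815 = 0.185
w ⊗ ¬w = max(0, 0.815 + 0.185 − 1) = max(0, 0.000) = 0.000
w ⊗ y = max(0, 0.815 + 0.151 − 1) = max(0, -0.034) = 0.000
(w ⊗ y) → x = min(1, 1 − 0.000 + 0.165) = min(1, 1.165) = 1.000
¬((w ⊗ y) → x) = 1 − 1.000 = 0.000
¬¬((w ⊗ y) → x) = 1 − 0.000 = 1.000
(w ⊗ ¬w) → ¬¬((w ⊗ y) → x) = min(1, 1 − 0.000 + 1.000) = min(1, 2.000) = 1.000
((w ⊗ ¬w) → ¬¬((w ⊗ y) → x)) ⊗ z = max(0, 1.000 + 0.271 − 1) = max(0, 0.271) = 0.271
(((w ⊗ ¬w) → ¬¬((w ⊗ y) → x)) ⊗ z) → x = min(1, 1 − 0.271 + 0.165) = min(1, 0.894) = 0.894
¬((((w ⊗ ¬w) → ¬¬((w ⊗ y) → x)) ⊗ z) → x) = 1 − 0.894 = 0.106
¬¬((((w ⊗ ¬w) → ¬¬((w ⊗ y) → x)) ⊗ z) → x) = 1 − 0.106 = 0.894
¬¬¬((((w ⊗ ¬w) → ¬¬((w ⊗ y) → x)) ⊗ z) → x) = 1 − 0.894 = 0.106

0.106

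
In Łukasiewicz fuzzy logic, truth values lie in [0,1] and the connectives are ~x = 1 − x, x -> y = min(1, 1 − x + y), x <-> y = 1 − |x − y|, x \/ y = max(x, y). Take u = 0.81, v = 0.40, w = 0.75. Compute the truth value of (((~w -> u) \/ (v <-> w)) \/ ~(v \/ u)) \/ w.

1.00

~w = 1 − 0.75 = 0.25
~w -> u = min(1, 1 − 0.25 + 0.81) = min(1, 1.56) = 1.00
v <-> w = 1 − |0.40 − 0.75| = 1 − 0.35 = 0.65
(~w -> u) \/ (v <-> w) = max(1.00, 0.65) = 1.00
v \/ u = max(0.40, 0.81) = 0.81
~(v \/ u) = 1 − 0.81 = 0.19
((~w -> u) \/ (v <-> w)) \/ ~(v \/ u) = max(1.00, 0.19) = 1.00
(((~w -> u) \/ (v <-> w)) \/ ~(v \/ u)) \/ w = max(1.00, 0.75) = 1.00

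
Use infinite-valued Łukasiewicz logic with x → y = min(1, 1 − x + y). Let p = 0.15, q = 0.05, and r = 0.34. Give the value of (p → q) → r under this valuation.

0.44

p → q = min(1, 1 − 0.15 + 0.05) = min(1, 0.90) = 0.90
(p → q) → r = min(1, 1 − 0.90 + 0.34) = min(1, 0.44) = 0.44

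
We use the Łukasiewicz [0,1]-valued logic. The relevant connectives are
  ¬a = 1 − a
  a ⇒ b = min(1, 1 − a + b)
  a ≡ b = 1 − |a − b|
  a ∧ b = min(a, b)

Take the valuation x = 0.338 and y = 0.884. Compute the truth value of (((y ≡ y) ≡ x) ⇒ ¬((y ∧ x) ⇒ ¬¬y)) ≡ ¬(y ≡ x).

y ≡ y = 1 − |0.884 − 0.884| = 1 − 0.000 = 1.000
(y ≡ y) ≡ x = 1 − |1.000 − 0.338| = 1 − 0.662 = 0.338
y ∧ x = min(0.884, 0.338) = 0.338
¬y = 1 − 0.884 = 0.116
¬¬y = 1 − 0.116 = 0.884
(y ∧ x) ⇒ ¬¬y = min(1, 1 − 0.338 + 0.884) = min(1, 1.546) = 1.000
¬((y ∧ x) ⇒ ¬¬y) = 1 − 1.000 = 0.000
((y ≡ y) ≡ x) ⇒ ¬((y ∧ x) ⇒ ¬¬y) = min(1, 1 − 0.338 + 0.000) = min(1, 0.662) = 0.662
y ≡ x = 1 − |0.884 − 0.338| = 1 − 0.546 = 0.454
¬(y ≡ x) = 1 − 0.454 = 0.546
(((y ≡ y) ≡ x) ⇒ ¬((y ∧ x) ⇒ ¬¬y)) ≡ ¬(y ≡ x) = 1 − |0.662 − 0.546| = 1 − 0.116 = 0.884

0.884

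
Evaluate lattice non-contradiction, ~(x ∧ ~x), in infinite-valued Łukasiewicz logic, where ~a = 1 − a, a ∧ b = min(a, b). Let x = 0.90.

~x = 1 − 0.90 = 0.10
x ∧ ~x = min(0.90, 0.10) = 0.10
~(x ∧ ~x) = 1 − 0.10 = 0.90
(The value 0.90 < 1 shows this instance is not satisfied; not a Ł∞-tautology — its value is 1 − min(a, 1−a).)

0.90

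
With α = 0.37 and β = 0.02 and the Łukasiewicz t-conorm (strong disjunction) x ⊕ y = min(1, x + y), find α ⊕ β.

0.39

α ⊕ β = min(1, 0.37 + 0.02) = min(1, 0.39) = 0.39
For comparison, the Gödel t-conorm max(x, y) would give 0.37.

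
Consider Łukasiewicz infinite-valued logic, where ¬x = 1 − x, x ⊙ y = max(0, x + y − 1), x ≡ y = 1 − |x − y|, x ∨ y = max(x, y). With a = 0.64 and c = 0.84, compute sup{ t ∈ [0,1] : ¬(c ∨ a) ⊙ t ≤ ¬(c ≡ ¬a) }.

c ∨ a = max(0.84, 0.64) = 0.84
¬(c ∨ a) = 1 − 0.84 = 0.16
So the left factor is ¬(c ∨ a) = 0.16.
¬a = 1 − 0.64 = 0.36
c ≡ ¬a = 1 − |0.84 − 0.36| = 1 − 0.48 = 0.52
¬(c ≡ ¬a) = 1 − 0.52 = 0.48
So the right-hand bound is ¬(c ≡ ¬a) = 0.48.
The residuum of the Łukasiewicz t-norm gives the supremum: min(1, 1 − 0.16 + 0.48).
1 − 0.16 + 0.48 = 1.32, so t = min(1, 1.32) = 1.00.
Check: 0.16 ⊙ 1.00 = max(0, 0.16) = 0.16 ≤ 0.48.

1.00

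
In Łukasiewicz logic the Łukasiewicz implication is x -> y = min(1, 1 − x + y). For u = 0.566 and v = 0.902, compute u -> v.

u -> v = min(1, 1 − 0.566 + 0.902) = min(1, 1.336) = 1.000
For comparison, the Gödel implication (1 if x ≤ y else y) would give 1.000.

1.000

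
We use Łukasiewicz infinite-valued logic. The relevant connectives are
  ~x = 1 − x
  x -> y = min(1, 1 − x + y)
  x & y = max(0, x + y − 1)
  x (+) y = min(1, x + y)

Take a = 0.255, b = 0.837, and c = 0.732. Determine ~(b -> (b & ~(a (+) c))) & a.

a (+) c = min(1, 0.255 + 0.732) = min(1, 0.987) = 0.987
~(a (+) c) = 1 − 0.987 = 0.013
b & ~(a (+) c) = max(0, 0.837 + 0.013 − 1) = max(0, -0.150) = 0.000
b -> (b & ~(a (+) c)) = min(1, 1 − 0.837 + 0.000) = min(1, 0.163) = 0.163
~(b -> (b & ~(a (+) c))) = 1 − 0.163 = 0.837
~(b -> (b & ~(a (+) c))) & a = max(0, 0.837 + 0.255 − 1) = max(0, 0.092) = 0.092

0.092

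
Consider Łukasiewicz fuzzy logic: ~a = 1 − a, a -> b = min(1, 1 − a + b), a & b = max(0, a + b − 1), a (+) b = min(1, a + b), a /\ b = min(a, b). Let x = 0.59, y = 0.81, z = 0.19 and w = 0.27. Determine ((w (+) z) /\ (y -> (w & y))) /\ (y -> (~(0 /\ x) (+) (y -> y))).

0.27

w (+) z = min(1, 0.27 + 0.19) = min(1, 0.46) = 0.46
w & y = max(0, 0.27 + 0.81 − 1) = max(0, 0.08) = 0.08
y -> (w & y) = min(1, 1 − 0.81 + 0.08) = min(1, 0.27) = 0.27
(w (+) z) /\ (y -> (w & y)) = min(0.46, 0.27) = 0.27
0 /\ x = min(0.00, 0.59) = 0.00
~(0 /\ x) = 1 − 0.00 = 1.00
y -> y = min(1, 1 − 0.81 + 0.81) = min(1, 1.00) = 1.00
~(0 /\ x) (+) (y -> y) = min(1, 1.00 + 1.00) = min(1, 2.00) = 1.00
y -> (~(0 /\ x) (+) (y -> y)) = min(1, 1 − 0.81 + 1.00) = min(1, 1.19) = 1.00
((w (+) z) /\ (y -> (w & y))) /\ (y -> (~(0 /\ x) (+) (y -> y))) = min(0.27, 1.00) = 0.27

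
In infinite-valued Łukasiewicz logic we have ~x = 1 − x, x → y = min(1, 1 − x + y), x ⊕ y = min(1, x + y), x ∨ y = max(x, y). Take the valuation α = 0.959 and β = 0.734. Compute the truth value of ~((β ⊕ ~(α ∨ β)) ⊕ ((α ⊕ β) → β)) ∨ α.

α ∨ β = max(0.959, 0.734) = 0.959
~(α ∨ β) = 1 − 0.959 = 0.041
β ⊕ ~(α ∨ β) = min(1, 0.734 + 0.041) = min(1, 0.775) = 0.775
α ⊕ β = min(1, 0.959 + 0.734) = min(1, 1.693) = 1.000
(α ⊕ β) → β = min(1, 1 − 1.000 + 0.734) = min(1, 0.734) = 0.734
(β ⊕ ~(α ∨ β)) ⊕ ((α ⊕ β) → β) = min(1, 0.775 + 0.734) = min(1, 1.509) = 1.000
~((β ⊕ ~(α ∨ β)) ⊕ ((α ⊕ β) → β)) = 1 − 1.000 = 0.000
~((β ⊕ ~(α ∨ β)) ⊕ ((α ⊕ β) → β)) ∨ α = max(0.000, 0.959) = 0.959

0.959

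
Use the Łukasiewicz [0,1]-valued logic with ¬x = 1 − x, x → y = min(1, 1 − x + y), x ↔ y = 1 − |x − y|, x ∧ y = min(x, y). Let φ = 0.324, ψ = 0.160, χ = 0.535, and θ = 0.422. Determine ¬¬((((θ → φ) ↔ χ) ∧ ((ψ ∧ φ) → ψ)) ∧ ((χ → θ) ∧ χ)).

θ → φ = min(1, 1 − 0.422 + 0.324) = min(1, 0.902) = 0.902
(θ → φ) ↔ χ = 1 − |0.902 − 0.535| = 1 − 0.367 = 0.633
ψ ∧ φ = min(0.160, 0.324) = 0.160
(ψ ∧ φ) → ψ = min(1, 1 − 0.160 + 0.160) = min(1, 1.000) = 1.000
((θ → φ) ↔ χ) ∧ ((ψ ∧ φ) → ψ) = min(0.633, 1.000) = 0.633
χ → θ = min(1, 1 − 0.535 + 0.422) = min(1, 0.887) = 0.887
(χ → θ) ∧ χ = min(0.887, 0.535) = 0.535
(((θ → φ) ↔ χ) ∧ ((ψ ∧ φ) → ψ)) ∧ ((χ → θ) ∧ χ) = min(0.633, 0.535) = 0.535
¬((((θ → φ) ↔ χ) ∧ ((ψ ∧ φ) → ψ)) ∧ ((χ → θ) ∧ χ)) = 1 − 0.535 = 0.465
¬¬((((θ → φ) ↔ χ) ∧ ((ψ ∧ φ) → ψ)) ∧ ((χ → θ) ∧ χ)) = 1 − 0.465 = 0.535

0.535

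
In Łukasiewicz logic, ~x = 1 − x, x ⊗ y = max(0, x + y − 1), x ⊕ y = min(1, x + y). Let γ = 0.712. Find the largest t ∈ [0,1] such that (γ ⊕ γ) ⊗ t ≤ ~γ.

0.288

γ ⊕ γ = min(1, 0.712 + 0.712) = min(1, 1.424) = 1.000
So the left factor is γ ⊕ γ = 1.000.
~γ = 1 − 0.712 = 0.288
So the right-hand bound is ~γ = 0.288.
The residuum of the Łukasiewicz t-norm gives the supremum: min(1, 1 − 1.000 + 0.288).
1 − 1.000 + 0.288 = 0.288, so t = min(1, 0.288) = 0.288.
Check: 1.000 ⊗ 0.288 = max(0, 0.288) = 0.288 ≤ 0.288.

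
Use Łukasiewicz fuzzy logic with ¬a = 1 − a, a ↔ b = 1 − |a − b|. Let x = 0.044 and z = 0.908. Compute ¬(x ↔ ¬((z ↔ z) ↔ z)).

z ↔ z = 1 − |0.908 − 0.908| = 1 − 0.000 = 1.000
(z ↔ z) ↔ z = 1 − |1.000 − 0.908| = 1 − 0.092 = 0.908
¬((z ↔ z) ↔ z) = 1 − 0.908 = 0.092
x ↔ ¬((z ↔ z) ↔ z) = 1 − |0.044 − 0.092| = 1 − 0.048 = 0.952
¬(x ↔ ¬((z ↔ z) ↔ z)) = 1 − 0.952 = 0.048

0.048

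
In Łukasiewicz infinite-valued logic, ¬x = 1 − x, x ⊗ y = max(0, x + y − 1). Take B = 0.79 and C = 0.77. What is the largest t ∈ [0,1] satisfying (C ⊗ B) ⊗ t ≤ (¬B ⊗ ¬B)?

C ⊗ B = max(0, 0.77 + 0.79 − 1) = max(0, 0.56) = 0.56
So the left factor is C ⊗ B = 0.56.
¬B = 1 − 0.79 = 0.21
¬B ⊗ ¬B = max(0, 0.21 + 0.21 − 1) = max(0, -0.58) = 0.00
So the right-hand bound is ¬B ⊗ ¬B = 0.00.
The residuum of the Łukasiewicz t-norm gives the supremum: min(1, 1 − 0.56 + 0.00).
1 − 0.56 + 0.00 = 0.44, so t = min(1, 0.44) = 0.44.
Check: 0.56 ⊗ 0.44 = max(0, 0.00) = 0.00 ≤ 0.00.

0.44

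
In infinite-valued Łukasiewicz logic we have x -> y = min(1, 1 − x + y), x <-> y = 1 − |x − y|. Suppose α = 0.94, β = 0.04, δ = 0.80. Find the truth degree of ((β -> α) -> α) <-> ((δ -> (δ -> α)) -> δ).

0.86

β -> α = min(1, 1 − 0.04 + 0.94) = min(1, 1.90) = 1.00
(β -> α) -> α = min(1, 1 − 1.00 + 0.94) = min(1, 0.94) = 0.94
δ -> α = min(1, 1 − 0.80 + 0.94) = min(1, 1.14) = 1.00
δ -> (δ -> α) = min(1, 1 − 0.80 + 1.00) = min(1, 1.20) = 1.00
(δ -> (δ -> α)) -> δ = min(1, 1 − 1.00 + 0.80) = min(1, 0.80) = 0.80
((β -> α) -> α) <-> ((δ -> (δ -> α)) -> δ) = 1 − |0.94 − 0.80| = 1 − 0.14 = 0.86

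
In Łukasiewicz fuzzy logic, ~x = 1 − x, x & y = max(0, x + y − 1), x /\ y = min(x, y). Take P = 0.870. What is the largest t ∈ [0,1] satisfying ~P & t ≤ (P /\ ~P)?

~P = 1 − 0.870 = 0.130
So the left factor is ~P = 0.130.
P /\ ~P = min(0.870, 0.130) = 0.130
So the right-hand bound is P /\ ~P = 0.130.
The residuum of the Łukasiewicz t-norm gives the supremum: min(1, 1 − 0.130 + 0.130).
1 − 0.130 + 0.130 = 1.000, so t = min(1, 1.000) = 1.000.
Check: 0.130 & 1.000 = max(0, 0.130) = 0.130 ≤ 0.130.

1.000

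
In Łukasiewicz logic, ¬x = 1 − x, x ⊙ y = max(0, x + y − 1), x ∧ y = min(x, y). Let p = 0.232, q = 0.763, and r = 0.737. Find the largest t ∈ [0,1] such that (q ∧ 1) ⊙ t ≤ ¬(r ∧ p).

1.000

q ∧ 1 = min(0.763, 1.000) = 0.763
So the left factor is q ∧ 1 = 0.763.
r ∧ p = min(0.737, 0.232) = 0.232
¬(r ∧ p) = 1 − 0.232 = 0.768
So the right-hand bound is ¬(r ∧ p) = 0.768.
The residuum of the Łukasiewicz t-norm gives the supremum: min(1, 1 − 0.763 + 0.768).
1 − 0.763 + 0.768 = 1.005, so t = min(1, 1.005) = 1.000.
Check: 0.763 ⊙ 1.000 = max(0, 0.763) = 0.763 ≤ 0.768.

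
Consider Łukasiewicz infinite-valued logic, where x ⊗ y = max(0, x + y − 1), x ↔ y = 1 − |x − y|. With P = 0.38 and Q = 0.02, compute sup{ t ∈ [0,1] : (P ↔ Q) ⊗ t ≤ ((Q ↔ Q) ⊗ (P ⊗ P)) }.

P ↔ Q = 1 − |0.38 − 0.02| = 1 − 0.36 = 0.64
So the left factor is P ↔ Q = 0.64.
Q ↔ Q = 1 − |0.02 − 0.02| = 1 − 0.00 = 1.00
P ⊗ P = max(0, 0.38 + 0.38 − 1) = max(0, -0.24) = 0.00
(Q ↔ Q) ⊗ (P ⊗ P) = max(0, 1.00 + 0.00 − 1) = max(0, 0.00) = 0.00
So the right-hand bound is (Q ↔ Q) ⊗ (P ⊗ P) = 0.00.
The residuum of the Łukasiewicz t-norm gives the supremum: min(1, 1 − 0.64 + 0.00).
1 − 0.64 + 0.00 = 0.36, so t = min(1, 0.36) = 0.36.
Check: 0.64 ⊗ 0.36 = max(0, 0.00) = 0.00 ≤ 0.00.

0.36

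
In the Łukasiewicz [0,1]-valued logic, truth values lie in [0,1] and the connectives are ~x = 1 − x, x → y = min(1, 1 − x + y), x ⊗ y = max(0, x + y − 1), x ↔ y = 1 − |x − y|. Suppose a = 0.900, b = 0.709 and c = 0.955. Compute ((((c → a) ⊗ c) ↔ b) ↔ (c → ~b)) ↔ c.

0.572

c → a = min(1, 1 − 0.955 + 0.900) = min(1, 0.945) = 0.945
(c → a) ⊗ c = max(0, 0.945 + 0.955 − 1) = max(0, 0.900) = 0.900
((c → a) ⊗ c) ↔ b = 1 − |0.900 − 0.709| = 1 − 0.191 = 0.809
~b = 1 − 0.709 = 0.291
c → ~b = min(1, 1 − 0.955 + 0.291) = min(1, 0.336) = 0.336
(((c → a) ⊗ c) ↔ b) ↔ (c → ~b) = 1 − |0.809 − 0.336| = 1 − 0.473 = 0.527
((((c → a) ⊗ c) ↔ b) ↔ (c → ~b)) ↔ c = 1 − |0.527 − 0.955| = 1 − 0.428 = 0.572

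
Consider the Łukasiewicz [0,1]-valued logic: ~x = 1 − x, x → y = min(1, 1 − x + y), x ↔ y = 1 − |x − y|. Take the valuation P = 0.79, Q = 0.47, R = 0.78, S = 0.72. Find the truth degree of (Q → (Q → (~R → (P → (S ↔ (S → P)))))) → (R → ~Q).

~R = 1 − 0.78 = 0.22
S → P = min(1, 1 − 0.72 + 0.79) = min(1, 1.07) = 1.00
S ↔ (S → P) = 1 − |0.72 − 1.00| = 1 − 0.28 = 0.72
P → (S ↔ (S → P)) = min(1, 1 − 0.79 + 0.72) = min(1, 0.93) = 0.93
~R → (P → (S ↔ (S → P))) = min(1, 1 − 0.22 + 0.93) = min(1, 1.71) = 1.00
Q → (~R → (P → (S ↔ (S → P)))) = min(1, 1 − 0.47 + 1.00) = min(1, 1.53) = 1.00
Q → (Q → (~R → (P → (S ↔ (S → P))))) = min(1, 1 − 0.47 + 1.00) = min(1, 1.53) = 1.00
~Q = 1 − 0.47 = 0.53
R → ~Q = min(1, 1 − 0.78 + 0.53) = min(1, 0.75) = 0.75
(Q → (Q → (~R → (P → (S ↔ (S → P)))))) → (R → ~Q) = min(1, 1 − 1.00 + 0.75) = min(1, 0.75) = 0.75

0.75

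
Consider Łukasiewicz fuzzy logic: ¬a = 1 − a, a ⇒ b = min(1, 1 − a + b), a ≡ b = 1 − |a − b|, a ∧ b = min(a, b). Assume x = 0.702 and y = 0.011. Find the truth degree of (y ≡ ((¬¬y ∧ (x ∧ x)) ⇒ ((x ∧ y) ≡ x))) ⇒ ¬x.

¬y = 1 − 0.011 = 0.989
¬¬y = 1 − 0.989 = 0.011
x ∧ x = min(0.702, 0.702) = 0.702
¬¬y ∧ (x ∧ x) = min(0.011, 0.702) = 0.011
x ∧ y = min(0.702, 0.011) = 0.011
(x ∧ y) ≡ x = 1 − |0.011 − 0.702| = 1 − 0.691 = 0.309
(¬¬y ∧ (x ∧ x)) ⇒ ((x ∧ y) ≡ x) = min(1, 1 − 0.011 + 0.309) = min(1, 1.298) = 1.000
y ≡ ((¬¬y ∧ (x ∧ x)) ⇒ ((x ∧ y) ≡ x)) = 1 − |0.011 − 1.000| = 1 − 0.989 = 0.011
¬x = 1 − 0.702 = 0.298
(y ≡ ((¬¬y ∧ (x ∧ x)) ⇒ ((x ∧ y) ≡ x))) ⇒ ¬x = min(1, 1 − 0.011 + 0.298) = min(1, 1.287) = 1.000

1.000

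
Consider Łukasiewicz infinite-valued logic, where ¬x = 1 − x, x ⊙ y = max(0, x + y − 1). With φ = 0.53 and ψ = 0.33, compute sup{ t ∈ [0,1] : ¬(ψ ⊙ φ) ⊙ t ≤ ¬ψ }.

0.67

ψ ⊙ φ = max(0, 0.33 + 0.53 − 1) = max(0, -0.14) = 0.00
¬(ψ ⊙ φ) = 1 − 0.00 = 1.00
So the left factor is ¬(ψ ⊙ φ) = 1.00.
¬ψ = 1 − 0.33 = 0.67
So the right-hand bound is ¬ψ = 0.67.
The residuum of the Łukasiewicz t-norm gives the supremum: min(1, 1 − 1.00 + 0.67).
1 − 1.00 + 0.67 = 0.67, so t = min(1, 0.67) = 0.67.
Check: 1.00 ⊙ 0.67 = max(0, 0.67) = 0.67 ≤ 0.67.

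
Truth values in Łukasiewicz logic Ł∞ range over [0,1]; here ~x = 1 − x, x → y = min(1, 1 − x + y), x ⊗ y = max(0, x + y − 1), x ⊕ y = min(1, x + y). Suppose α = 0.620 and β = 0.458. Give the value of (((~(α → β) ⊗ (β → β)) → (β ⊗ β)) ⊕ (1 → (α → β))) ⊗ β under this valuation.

0.458

α → β = min(1, 1 − 0.620 + 0.458) = min(1, 0.838) = 0.838
~(α → β) = 1 − 0.838 = 0.162
β → β = min(1, 1 − 0.458 + 0.458) = min(1, 1.000) = 1.000
~(α → β) ⊗ (β → β) = max(0, 0.162 + 1.000 − 1) = max(0, 0.162) = 0.162
β ⊗ β = max(0, 0.458 + 0.458 − 1) = max(0, -0.084) = 0.000
(~(α → β) ⊗ (β → β)) → (β ⊗ β) = min(1, 1 − 0.162 + 0.000) = min(1, 0.838) = 0.838
1 → (α → β) = min(1, 1 − 1.000 + 0.838) = min(1, 0.838) = 0.838
((~(α → β) ⊗ (β → β)) → (β ⊗ β)) ⊕ (1 → (α → β)) = min(1, 0.838 + 0.838) = min(1, 1.676) = 1.000
(((~(α → β) ⊗ (β → β)) → (β ⊗ β)) ⊕ (1 → (α → β))) ⊗ β = max(0, 1.000 + 0.458 − 1) = max(0, 0.458) = 0.458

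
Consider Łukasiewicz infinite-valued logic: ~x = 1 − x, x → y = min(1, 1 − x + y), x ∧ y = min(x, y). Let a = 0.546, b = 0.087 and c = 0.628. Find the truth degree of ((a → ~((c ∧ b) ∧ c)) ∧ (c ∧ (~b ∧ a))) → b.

0.541

c ∧ b = min(0.628, 0.087) = 0.087
(c ∧ b) ∧ c = min(0.087, 0.628) = 0.087
~((c ∧ b) ∧ c) = 1 − 0.087 = 0.913
a → ~((c ∧ b) ∧ c) = min(1, 1 − 0.546 + 0.913) = min(1, 1.367) = 1.000
~b = 1 − 0.087 = 0.913
~b ∧ a = min(0.913, 0.546) = 0.546
c ∧ (~b ∧ a) = min(0.628, 0.546) = 0.546
(a → ~((c ∧ b) ∧ c)) ∧ (c ∧ (~b ∧ a)) = min(1.000, 0.546) = 0.546
((a → ~((c ∧ b) ∧ c)) ∧ (c ∧ (~b ∧ a))) → b = min(1, 1 − 0.546 + 0.087) = min(1, 0.541) = 0.541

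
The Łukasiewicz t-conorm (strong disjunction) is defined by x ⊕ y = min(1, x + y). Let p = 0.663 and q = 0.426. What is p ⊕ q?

p ⊕ q = min(1, 0.663 + 0.426) = min(1, 1.089) = 1.000
For comparison, the Gödel t-conorm max(x, y) would give 0.663.

1.000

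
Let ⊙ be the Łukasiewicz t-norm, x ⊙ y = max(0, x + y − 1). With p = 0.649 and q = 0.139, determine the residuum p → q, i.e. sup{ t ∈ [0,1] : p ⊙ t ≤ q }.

The residuum of the Łukasiewicz t-norm gives the supremum: min(1, 1 − 0.649 + 0.139).
1 − 0.649 + 0.139 = 0.490, so t = min(1, 0.490) = 0.490.
Check: 0.649 ⊙ 0.490 = max(0, 0.139) = 0.139 ≤ 0.139.

0.490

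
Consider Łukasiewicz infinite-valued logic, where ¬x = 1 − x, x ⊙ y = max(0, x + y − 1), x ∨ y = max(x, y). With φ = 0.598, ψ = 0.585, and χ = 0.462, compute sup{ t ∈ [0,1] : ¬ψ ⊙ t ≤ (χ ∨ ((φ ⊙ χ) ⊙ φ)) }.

¬ψ = 1 − 0.585 = 0.415
So the left factor is ¬ψ = 0.415.
φ ⊙ χ = max(0, 0.598 + 0.462 − 1) = max(0, 0.060) = 0.060
(φ ⊙ χ) ⊙ φ = max(0, 0.060 + 0.598 − 1) = max(0, -0.342) = 0.000
χ ∨ ((φ ⊙ χ) ⊙ φ) = max(0.462, 0.000) = 0.462
So the right-hand bound is χ ∨ ((φ ⊙ χ) ⊙ φ) = 0.462.
The residuum of the Łukasiewicz t-norm gives the supremum: min(1, 1 − 0.415 + 0.462).
1 − 0.415 + 0.462 = 1.047, so t = min(1, 1.047) = 1.000.
Check: 0.415 ⊙ 1.000 = max(0, 0.415) = 0.415 ≤ 0.462.

1.000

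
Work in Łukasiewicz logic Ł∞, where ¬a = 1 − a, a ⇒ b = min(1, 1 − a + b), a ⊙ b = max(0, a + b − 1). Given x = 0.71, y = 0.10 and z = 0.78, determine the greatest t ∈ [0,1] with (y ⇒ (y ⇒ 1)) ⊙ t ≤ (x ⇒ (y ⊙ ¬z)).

0.29

y ⇒ 1 = min(1, 1 − 0.10 + 1.00) = min(1, 1.90) = 1.00
y ⇒ (y ⇒ 1) = min(1, 1 − 0.10 + 1.00) = min(1, 1.90) = 1.00
So the left factor is y ⇒ (y ⇒ 1) = 1.00.
¬z = 1 − 0.78 = 0.22
y ⊙ ¬z = max(0, 0.10 + 0.22 − 1) = max(0, -0.68) = 0.00
x ⇒ (y ⊙ ¬z) = min(1, 1 − 0.71 + 0.00) = min(1, 0.29) = 0.29
So the right-hand bound is x ⇒ (y ⊙ ¬z) = 0.29.
The residuum of the Łukasiewicz t-norm gives the supremum: min(1, 1 − 1.00 + 0.29).
1 − 1.00 + 0.29 = 0.29, so t = min(1, 0.29) = 0.29.
Check: 1.00 ⊙ 0.29 = max(0, 0.29) = 0.29 ≤ 0.29.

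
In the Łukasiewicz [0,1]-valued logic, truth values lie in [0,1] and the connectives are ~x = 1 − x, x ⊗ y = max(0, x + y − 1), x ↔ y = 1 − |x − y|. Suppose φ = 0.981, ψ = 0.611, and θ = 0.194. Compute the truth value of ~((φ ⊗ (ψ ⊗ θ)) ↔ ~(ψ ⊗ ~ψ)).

1.000

ψ ⊗ θ = max(0, 0.611 + 0.194 − 1) = max(0, -0.195) = 0.000
φ ⊗ (ψ ⊗ θ) = max(0, 0.981 + 0.000 − 1) = max(0, -0.019) = 0.000
~ψ = 1 − 0.611 = 0.389
ψ ⊗ ~ψ = max(0, 0.611 + 0.389 − 1) = max(0, 0.000) = 0.000
~(ψ ⊗ ~ψ) = 1 − 0.000 = 1.000
(φ ⊗ (ψ ⊗ θ)) ↔ ~(ψ ⊗ ~ψ) = 1 − |0.000 − 1.000| = 1 − 1.000 = 0.000
~((φ ⊗ (ψ ⊗ θ)) ↔ ~(ψ ⊗ ~ψ)) = 1 − 0.000 = 1.000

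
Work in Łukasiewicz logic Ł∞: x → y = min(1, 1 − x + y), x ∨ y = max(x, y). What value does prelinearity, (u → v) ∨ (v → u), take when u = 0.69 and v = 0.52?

u → v = min(1, 1 − 0.69 + 0.52) = min(1, 0.83) = 0.83
v → u = min(1, 1 − 0.52 + 0.69) = min(1, 1.17) = 1.00
(u → v) ∨ (v → u) = max(0.83, 1.00) = 1.00
(As expected: a Ł∞-tautology — holds in every MV-chain.)

1.00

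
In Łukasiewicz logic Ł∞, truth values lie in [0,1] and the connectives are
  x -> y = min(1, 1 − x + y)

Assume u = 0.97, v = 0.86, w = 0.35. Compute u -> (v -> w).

v -> w = min(1, 1 − 0.86 + 0.35) = min(1, 0.49) = 0.49
u -> (v -> w) = min(1, 1 − 0.97 + 0.49) = min(1, 0.52) = 0.52

0.52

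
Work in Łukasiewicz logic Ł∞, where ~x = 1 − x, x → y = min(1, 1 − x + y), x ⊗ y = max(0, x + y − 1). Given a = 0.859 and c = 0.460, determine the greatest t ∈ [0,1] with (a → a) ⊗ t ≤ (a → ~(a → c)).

a → a = min(1, 1 − 0.859 + 0.859) = min(1, 1.000) = 1.000
So the left factor is a → a = 1.000.
a → c = min(1, 1 − 0.859 + 0.460) = min(1, 0.601) = 0.601
~(a → c) = 1 − 0.601 = 0.399
a → ~(a → c) = min(1, 1 − 0.859 + 0.399) = min(1, 0.540) = 0.540
So the right-hand bound is a → ~(a → c) = 0.540.
The residuum of the Łukasiewicz t-norm gives the supremum: min(1, 1 − 1.000 + 0.540).
1 − 1.000 + 0.540 = 0.540, so t = min(1, 0.540) = 0.540.
Check: 1.000 ⊗ 0.540 = max(0, 0.540) = 0.540 ≤ 0.540.

0.540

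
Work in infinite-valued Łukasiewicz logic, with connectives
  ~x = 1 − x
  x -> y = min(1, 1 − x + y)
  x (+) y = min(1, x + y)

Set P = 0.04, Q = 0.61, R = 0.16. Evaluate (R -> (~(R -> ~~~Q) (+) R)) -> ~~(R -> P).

~Q = 1 − 0.61 = 0.39
~~Q = 1 − 0.39 = 0.61
~~~Q = 1 − 0.61 = 0.39
R -> ~~~Q = min(1, 1 − 0.16 + 0.39) = min(1, 1.23) = 1.00
~(R -> ~~~Q) = 1 − 1.00 = 0.00
~(R -> ~~~Q) (+) R = min(1, 0.00 + 0.16) = min(1, 0.16) = 0.16
R -> (~(R -> ~~~Q) (+) R) = min(1, 1 − 0.16 + 0.16) = min(1, 1.00) = 1.00
R -> P = min(1, 1 − 0.16 + 0.04) = min(1, 0.88) = 0.88
~(R -> P) = 1 − 0.88 = 0.12
~~(R -> P) = 1 − 0.12 = 0.88
(R -> (~(R -> ~~~Q) (+) R)) -> ~~(R -> P) = min(1, 1 − 1.00 + 0.88) = min(1, 0.88) = 0.88

0.88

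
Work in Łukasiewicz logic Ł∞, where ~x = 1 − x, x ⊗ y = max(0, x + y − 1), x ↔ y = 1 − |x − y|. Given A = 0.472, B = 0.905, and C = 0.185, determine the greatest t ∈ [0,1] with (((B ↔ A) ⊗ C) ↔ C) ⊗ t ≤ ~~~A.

B ↔ A = 1 − |0.905 − 0.472| = 1 − 0.433 = 0.567
(B ↔ A) ⊗ C = max(0, 0.567 + 0.185 − 1) = max(0, -0.248) = 0.000
((B ↔ A) ⊗ C) ↔ C = 1 − |0.000 − 0.185| = 1 − 0.185 = 0.815
So the left factor is ((B ↔ A) ⊗ C) ↔ C = 0.815.
~A = 1 − 0.472 = 0.528
~~A = 1 − 0.528 = 0.472
~~~A = 1 − 0.472 = 0.528
So the right-hand bound is ~~~A = 0.528.
The residuum of the Łukasiewicz t-norm gives the supremum: min(1, 1 − 0.815 + 0.528).
1 − 0.815 + 0.528 = 0.713, so t = min(1, 0.713) = 0.713.
Check: 0.815 ⊗ 0.713 = max(0, 0.528) = 0.528 ≤ 0.528.

0.713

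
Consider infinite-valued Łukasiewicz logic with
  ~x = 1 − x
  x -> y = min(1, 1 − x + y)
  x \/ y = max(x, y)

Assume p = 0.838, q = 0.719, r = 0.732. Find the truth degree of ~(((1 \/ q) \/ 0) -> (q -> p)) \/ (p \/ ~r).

0.838

1 \/ q = max(1.000, 0.719) = 1.000
(1 \/ q) \/ 0 = max(1.000, 0.000) = 1.000
q -> p = min(1, 1 − 0.719 + 0.838) = min(1, 1.119) = 1.000
((1 \/ q) \/ 0) -> (q -> p) = min(1, 1 − 1.000 + 1.000) = min(1, 1.000) = 1.000
~(((1 \/ q) \/ 0) -> (q -> p)) = 1 − 1.000 = 0.000
~r = 1 − 0.732 = 0.268
p \/ ~r = max(0.838, 0.268) = 0.838
~(((1 \/ q) \/ 0) -> (q -> p)) \/ (p \/ ~r) = max(0.000, 0.838) = 0.838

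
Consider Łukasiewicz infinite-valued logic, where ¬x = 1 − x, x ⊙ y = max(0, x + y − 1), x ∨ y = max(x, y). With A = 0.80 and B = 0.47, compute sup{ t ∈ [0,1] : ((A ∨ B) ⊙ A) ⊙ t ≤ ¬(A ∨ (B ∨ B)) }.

A ∨ B = max(0.80, 0.47) = 0.80
(A ∨ B) ⊙ A = max(0, 0.80 + 0.80 − 1) = max(0, 0.60) = 0.60
So the left factor is (A ∨ B) ⊙ A = 0.60.
B ∨ B = max(0.47, 0.47) = 0.47
A ∨ (B ∨ B) = max(0.80, 0.47) = 0.80
¬(A ∨ (B ∨ B)) = 1 − 0.80 = 0.20
So the right-hand bound is ¬(A ∨ (B ∨ B)) = 0.20.
The residuum of the Łukasiewicz t-norm gives the supremum: min(1, 1 − 0.60 + 0.20).
1 − 0.60 + 0.20 = 0.60, so t = min(1, 0.60) = 0.60.
Check: 0.60 ⊙ 0.60 = max(0, 0.20) = 0.20 ≤ 0.20.

0.60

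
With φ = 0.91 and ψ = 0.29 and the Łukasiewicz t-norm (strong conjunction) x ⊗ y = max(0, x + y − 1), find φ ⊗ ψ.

0.20

φ ⊗ ψ = max(0, 0.91 + 0.29 − 1) = max(0, 0.20) = 0.20
For comparison, the Gödel (minimum) t-norm min(x, y) would give 0.29.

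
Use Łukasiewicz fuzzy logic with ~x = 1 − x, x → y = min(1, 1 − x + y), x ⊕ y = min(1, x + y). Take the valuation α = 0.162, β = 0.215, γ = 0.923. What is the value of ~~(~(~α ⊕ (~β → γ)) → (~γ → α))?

~α = 1 − 0.162 = 0.838
~β = 1 − 0.215 = 0.785
~β → γ = min(1, 1 − 0.785 + 0.923) = min(1, 1.138) = 1.000
~α ⊕ (~β → γ) = min(1, 0.838 + 1.000) = min(1, 1.838) = 1.000
~(~α ⊕ (~β → γ)) = 1 − 1.000 = 0.000
~γ = 1 − 0.923 = 0.077
~γ → α = min(1, 1 − 0.077 + 0.162) = min(1, 1.085) = 1.000
~(~α ⊕ (~β → γ)) → (~γ → α) = min(1, 1 − 0.000 + 1.000) = min(1, 2.000) = 1.000
~(~(~α ⊕ (~β → γ)) → (~γ → α)) = 1 − 1.000 = 0.000
~~(~(~α ⊕ (~β → γ)) → (~γ → α)) = 1 − 0.000 = 1.000

1.000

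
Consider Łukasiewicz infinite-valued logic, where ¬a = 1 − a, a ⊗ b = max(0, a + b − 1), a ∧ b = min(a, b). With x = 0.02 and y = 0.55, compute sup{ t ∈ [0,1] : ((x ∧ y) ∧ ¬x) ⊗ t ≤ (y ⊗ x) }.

0.98

x ∧ y = min(0.02, 0.55) = 0.02
¬x = 1 − 0.02 = 0.98
(x ∧ y) ∧ ¬x = min(0.02, 0.98) = 0.02
So the left factor is (x ∧ y) ∧ ¬x = 0.02.
y ⊗ x = max(0, 0.55 + 0.02 − 1) = max(0, -0.43) = 0.00
So the right-hand bound is y ⊗ x = 0.00.
The residuum of the Łukasiewicz t-norm gives the supremum: min(1, 1 − 0.02 + 0.00).
1 − 0.02 + 0.00 = 0.98, so t = min(1, 0.98) = 0.98.
Check: 0.02 ⊗ 0.98 = max(0, 0.00) = 0.00 ≤ 0.00.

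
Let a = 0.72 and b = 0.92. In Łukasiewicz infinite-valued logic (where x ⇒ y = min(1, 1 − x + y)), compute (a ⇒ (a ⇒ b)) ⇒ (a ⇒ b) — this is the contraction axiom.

a ⇒ b = min(1, 1 − 0.72 + 0.92) = min(1, 1.20) = 1.00
a ⇒ (a ⇒ b) = min(1, 1 − 0.72 + 1.00) = min(1, 1.28) = 1.00
(a ⇒ (a ⇒ b)) ⇒ (a ⇒ b) = min(1, 1 − 1.00 + 1.00) = min(1, 1.00) = 1.00

1.00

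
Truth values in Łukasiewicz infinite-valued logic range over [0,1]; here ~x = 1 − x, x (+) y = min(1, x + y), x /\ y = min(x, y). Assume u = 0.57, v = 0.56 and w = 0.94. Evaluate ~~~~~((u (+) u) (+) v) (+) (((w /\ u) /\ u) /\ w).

0.57

u (+) u = min(1, 0.57 + 0.57) = min(1, 1.14) = 1.00
(u (+) u) (+) v = min(1, 1.00 + 0.56) = min(1, 1.56) = 1.00
~((u (+) u) (+) v) = 1 − 1.00 = 0.00
~~((u (+) u) (+) v) = 1 − 0.00 = 1.00
~~~((u (+) u) (+) v) = 1 − 1.00 = 0.00
~~~~((u (+) u) (+) v) = 1 − 0.00 = 1.00
~~~~~((u (+) u) (+) v) = 1 − 1.00 = 0.00
w /\ u = min(0.94, 0.57) = 0.57
(w /\ u) /\ u = min(0.57, 0.57) = 0.57
((w /\ u) /\ u) /\ w = min(0.57, 0.94) = 0.57
~~~~~((u (+) u) (+) v) (+) (((w /\ u) /\ u) /\ w) = min(1, 0.00 + 0.57) = min(1, 0.57) = 0.57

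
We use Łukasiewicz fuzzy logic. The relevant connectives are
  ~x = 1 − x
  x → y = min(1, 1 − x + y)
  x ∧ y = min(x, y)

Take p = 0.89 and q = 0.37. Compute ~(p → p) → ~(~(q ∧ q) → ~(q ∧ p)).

p → p = min(1, 1 − 0.89 + 0.89) = min(1, 1.00) = 1.00
~(p → p) = 1 − 1.00 = 0.00
q ∧ q = min(0.37, 0.37) = 0.37
~(q ∧ q) = 1 − 0.37 = 0.63
q ∧ p = min(0.37, 0.89) = 0.37
~(q ∧ p) = 1 − 0.37 = 0.63
~(q ∧ q) → ~(q ∧ p) = min(1, 1 − 0.63 + 0.63) = min(1, 1.00) = 1.00
~(~(q ∧ q) → ~(q ∧ p)) = 1 − 1.00 = 0.00
~(p → p) → ~(~(q ∧ q) → ~(q ∧ p)) = min(1, 1 − 0.00 + 0.00) = min(1, 1.00) = 1.00

1.00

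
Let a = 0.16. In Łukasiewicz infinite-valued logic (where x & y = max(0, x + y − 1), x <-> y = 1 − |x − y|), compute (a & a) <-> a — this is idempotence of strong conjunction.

0.84

a & a = max(0, 0.16 + 0.16 − 1) = max(0, -0.68) = 0.00
(a & a) <-> a = 1 − |0.00 − 0.16| = 1 − 0.16 = 0.84
(The value 0.84 < 1 shows this instance is not satisfied; fails in Ł∞ since a ⊗ a = max(0, 2a−1) ≠ a in general.)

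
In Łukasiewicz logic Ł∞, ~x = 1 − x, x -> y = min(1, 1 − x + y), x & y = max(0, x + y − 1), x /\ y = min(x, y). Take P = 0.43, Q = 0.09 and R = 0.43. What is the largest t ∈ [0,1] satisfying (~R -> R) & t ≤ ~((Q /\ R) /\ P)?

1.00

~R = 1 − 0.43 = 0.57
~R -> R = min(1, 1 − 0.57 + 0.43) = min(1, 0.86) = 0.86
So the left factor is ~R -> R = 0.86.
Q /\ R = min(0.09, 0.43) = 0.09
(Q /\ R) /\ P = min(0.09, 0.43) = 0.09
~((Q /\ R) /\ P) = 1 − 0.09 = 0.91
So the right-hand bound is ~((Q /\ R) /\ P) = 0.91.
The residuum of the Łukasiewicz t-norm gives the supremum: min(1, 1 − 0.86 + 0.91).
1 − 0.86 + 0.91 = 1.05, so t = min(1, 1.05) = 1.00.
Check: 0.86 & 1.00 = max(0, 0.86) = 0.86 ≤ 0.91.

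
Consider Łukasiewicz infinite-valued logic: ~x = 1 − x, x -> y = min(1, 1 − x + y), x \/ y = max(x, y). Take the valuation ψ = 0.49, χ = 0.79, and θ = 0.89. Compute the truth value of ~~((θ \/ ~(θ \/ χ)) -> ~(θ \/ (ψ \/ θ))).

0.22

θ \/ χ = max(0.89, 0.79) = 0.89
~(θ \/ χ) = 1 − 0.89 = 0.11
θ \/ ~(θ \/ χ) = max(0.89, 0.11) = 0.89
ψ \/ θ = max(0.49, 0.89) = 0.89
θ \/ (ψ \/ θ) = max(0.89, 0.89) = 0.89
~(θ \/ (ψ \/ θ)) = 1 − 0.89 = 0.11
(θ \/ ~(θ \/ χ)) -> ~(θ \/ (ψ \/ θ)) = min(1, 1 − 0.89 + 0.11) = min(1, 0.22) = 0.22
~((θ \/ ~(θ \/ χ)) -> ~(θ \/ (ψ \/ θ))) = 1 − 0.22 = 0.78
~~((θ \/ ~(θ \/ χ)) -> ~(θ \/ (ψ \/ θ))) = 1 − 0.78 = 0.22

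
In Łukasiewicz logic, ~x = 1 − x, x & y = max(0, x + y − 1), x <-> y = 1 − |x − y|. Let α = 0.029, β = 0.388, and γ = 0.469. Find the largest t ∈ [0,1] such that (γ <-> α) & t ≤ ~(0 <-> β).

0.828

γ <-> α = 1 − |0.469 − 0.029| = 1 − 0.440 = 0.560
So the left factor is γ <-> α = 0.560.
0 <-> β = 1 − |0.000 − 0.388| = 1 − 0.388 = 0.612
~(0 <-> β) = 1 − 0.612 = 0.388
So the right-hand bound is ~(0 <-> β) = 0.388.
The residuum of the Łukasiewicz t-norm gives the supremum: min(1, 1 − 0.560 + 0.388).
1 − 0.560 + 0.388 = 0.828, so t = min(1, 0.828) = 0.828.
Check: 0.560 & 0.828 = max(0, 0.388) = 0.388 ≤ 0.388.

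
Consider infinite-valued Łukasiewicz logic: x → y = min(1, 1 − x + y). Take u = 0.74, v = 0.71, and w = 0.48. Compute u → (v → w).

1.00

v → w = min(1, 1 − 0.71 + 0.48) = min(1, 0.77) = 0.77
u → (v → w) = min(1, 1 − 0.74 + 0.77) = min(1, 1.03) = 1.00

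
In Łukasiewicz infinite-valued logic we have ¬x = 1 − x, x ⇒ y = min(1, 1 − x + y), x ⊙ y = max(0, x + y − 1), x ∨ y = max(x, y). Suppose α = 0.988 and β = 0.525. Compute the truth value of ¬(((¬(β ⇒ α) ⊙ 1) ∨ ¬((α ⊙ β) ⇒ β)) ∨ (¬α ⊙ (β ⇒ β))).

β ⇒ α = min(1, 1 − 0.525 + 0.988) = min(1, 1.463) = 1.000
¬(β ⇒ α) = 1 − 1.000 = 0.000
¬(β ⇒ α) ⊙ 1 = max(0, 0.000 + 1.000 − 1) = max(0, 0.000) = 0.000
α ⊙ β = max(0, 0.988 + 0.525 − 1) = max(0, 0.513) = 0.513
(α ⊙ β) ⇒ β = min(1, 1 − 0.513 + 0.525) = min(1, 1.012) = 1.000
¬((α ⊙ β) ⇒ β) = 1 − 1.000 = 0.000
(¬(β ⇒ α) ⊙ 1) ∨ ¬((α ⊙ β) ⇒ β) = max(0.000, 0.000) = 0.000
¬α = 1 − 0.988 = 0.012
β ⇒ β = min(1, 1 − 0.525 + 0.525) = min(1, 1.000) = 1.000
¬α ⊙ (β ⇒ β) = max(0, 0.012 + 1.000 − 1) = max(0, 0.012) = 0.012
((¬(β ⇒ α) ⊙ 1) ∨ ¬((α ⊙ β) ⇒ β)) ∨ (¬α ⊙ (β ⇒ β)) = max(0.000, 0.012) = 0.012
¬(((¬(β ⇒ α) ⊙ 1) ∨ ¬((α ⊙ β) ⇒ β)) ∨ (¬α ⊙ (β ⇒ β))) = 1 − 0.012 = 0.988

0.988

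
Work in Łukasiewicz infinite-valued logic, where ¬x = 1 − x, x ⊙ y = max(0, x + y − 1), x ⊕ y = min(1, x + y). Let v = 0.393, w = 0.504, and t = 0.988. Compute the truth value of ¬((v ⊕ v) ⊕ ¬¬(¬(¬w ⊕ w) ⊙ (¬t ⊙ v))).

0.214

v ⊕ v = min(1, 0.393 + 0.393) = min(1, 0.786) = 0.786
¬w = 1 − 0.504 = 0.496
¬w ⊕ w = min(1, 0.496 + 0.504) = min(1, 1.000) = 1.000
¬(¬w ⊕ w) = 1 − 1.000 = 0.000
¬t = 1 − 0.988 = 0.012
¬t ⊙ v = max(0, 0.012 + 0.393 − 1) = max(0, -0.595) = 0.000
¬(¬w ⊕ w) ⊙ (¬t ⊙ v) = max(0, 0.000 + 0.000 − 1) = max(0, -1.000) = 0.000
¬(¬(¬w ⊕ w) ⊙ (¬t ⊙ v)) = 1 − 0.000 = 1.000
¬¬(¬(¬w ⊕ w) ⊙ (¬t ⊙ v)) = 1 − 1.000 = 0.000
(v ⊕ v) ⊕ ¬¬(¬(¬w ⊕ w) ⊙ (¬t ⊙ v)) = min(1, 0.786 + 0.000) = min(1, 0.786) = 0.786
¬((v ⊕ v) ⊕ ¬¬(¬(¬w ⊕ w) ⊙ (¬t ⊙ v))) = 1 − 0.786 = 0.214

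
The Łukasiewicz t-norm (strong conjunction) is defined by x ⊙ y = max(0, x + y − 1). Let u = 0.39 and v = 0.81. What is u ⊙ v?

u ⊙ v = max(0, 0.39 + 0.81 − 1) = max(0, 0.20) = 0.20
For comparison, the Gödel (minimum) t-norm min(x, y) would give 0.39.

0.20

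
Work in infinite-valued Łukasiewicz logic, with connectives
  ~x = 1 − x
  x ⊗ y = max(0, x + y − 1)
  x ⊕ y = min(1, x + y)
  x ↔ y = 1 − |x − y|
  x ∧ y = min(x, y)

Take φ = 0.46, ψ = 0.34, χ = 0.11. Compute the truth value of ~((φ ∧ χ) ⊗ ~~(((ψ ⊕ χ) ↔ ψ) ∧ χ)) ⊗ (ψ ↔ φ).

φ ∧ χ = min(0.46, 0.11) = 0.11
ψ ⊕ χ = min(1, 0.34 + 0.11) = min(1, 0.45) = 0.45
(ψ ⊕ χ) ↔ ψ = 1 − |0.45 − 0.34| = 1 − 0.11 = 0.89
((ψ ⊕ χ) ↔ ψ) ∧ χ = min(0.89, 0.11) = 0.11
~(((ψ ⊕ χ) ↔ ψ) ∧ χ) = 1 − 0.11 = 0.89
~~(((ψ ⊕ χ) ↔ ψ) ∧ χ) = 1 − 0.89 = 0.11
(φ ∧ χ) ⊗ ~~(((ψ ⊕ χ) ↔ ψ) ∧ χ) = max(0, 0.11 + 0.11 − 1) = max(0, -0.78) = 0.00
~((φ ∧ χ) ⊗ ~~(((ψ ⊕ χ) ↔ ψ) ∧ χ)) = 1 − 0.00 = 1.00
ψ ↔ φ = 1 − |0.34 − 0.46| = 1 − 0.12 = 0.88
~((φ ∧ χ) ⊗ ~~(((ψ ⊕ χ) ↔ ψ) ∧ χ)) ⊗ (ψ ↔ φ) = max(0, 1.00 + 0.88 − 1) = max(0, 0.88) = 0.88

0.88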